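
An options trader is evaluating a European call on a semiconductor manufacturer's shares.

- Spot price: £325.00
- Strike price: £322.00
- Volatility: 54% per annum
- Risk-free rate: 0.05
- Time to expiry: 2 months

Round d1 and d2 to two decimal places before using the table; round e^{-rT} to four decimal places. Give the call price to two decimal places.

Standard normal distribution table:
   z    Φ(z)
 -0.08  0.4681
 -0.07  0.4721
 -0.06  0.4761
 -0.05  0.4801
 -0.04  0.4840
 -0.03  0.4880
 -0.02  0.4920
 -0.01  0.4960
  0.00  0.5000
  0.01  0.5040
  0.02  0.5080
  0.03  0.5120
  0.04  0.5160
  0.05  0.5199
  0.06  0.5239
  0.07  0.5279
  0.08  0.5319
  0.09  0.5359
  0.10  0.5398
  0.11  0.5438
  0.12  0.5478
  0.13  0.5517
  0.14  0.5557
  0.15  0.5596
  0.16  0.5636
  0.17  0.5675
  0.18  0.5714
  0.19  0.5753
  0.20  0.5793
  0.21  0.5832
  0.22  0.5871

T = 0.1667;  σ√T = 0.2205
d₁ = [ln(325/322) + (0.05 + 0.54²/2)·0.1667] / 0.2205 = [0.0093 + 0.0326] / 0.2205 = 0.1901 ⇒ 0.19
d₂ = d₁ − σ√T = 0.1901 − 0.2205 = -0.0304 ⇒ -0.03
exp(−rT) = exp(−0.05·0.1667) = 0.9917
N(d₁) = N(0.19) = 0.5753;  N(d₂) = N(-0.03) = 0.4880
C = 325·0.5753 − 322·0.9917·0.4880 = 186.9725 − 155.8318 = 31.1407

£31.14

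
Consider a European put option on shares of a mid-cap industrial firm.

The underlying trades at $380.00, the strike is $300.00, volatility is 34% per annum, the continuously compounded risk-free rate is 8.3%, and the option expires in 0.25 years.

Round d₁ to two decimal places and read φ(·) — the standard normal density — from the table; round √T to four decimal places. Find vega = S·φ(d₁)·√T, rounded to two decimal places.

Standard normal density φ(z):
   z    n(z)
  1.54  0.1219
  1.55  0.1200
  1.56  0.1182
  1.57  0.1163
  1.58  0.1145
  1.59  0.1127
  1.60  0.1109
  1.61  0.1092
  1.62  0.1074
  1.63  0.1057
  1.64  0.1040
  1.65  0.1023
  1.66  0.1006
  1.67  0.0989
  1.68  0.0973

σ√T = 0.34·√0.25 = 0.1700
d₁ = [ln(380/300) + (0.083 + 0.34²/2)·0.25] / 0.1700 = [0.2364 + 0.0352] / 0.1700 = 1.5976 ⇒ 1.60
√T = √0.25 = 0.5000
φ(d₁) = φ(1.60) = 0.1109
vega = S·φ(d₁)·√T = 380·0.1109·0.5000 = 21.0710

21.07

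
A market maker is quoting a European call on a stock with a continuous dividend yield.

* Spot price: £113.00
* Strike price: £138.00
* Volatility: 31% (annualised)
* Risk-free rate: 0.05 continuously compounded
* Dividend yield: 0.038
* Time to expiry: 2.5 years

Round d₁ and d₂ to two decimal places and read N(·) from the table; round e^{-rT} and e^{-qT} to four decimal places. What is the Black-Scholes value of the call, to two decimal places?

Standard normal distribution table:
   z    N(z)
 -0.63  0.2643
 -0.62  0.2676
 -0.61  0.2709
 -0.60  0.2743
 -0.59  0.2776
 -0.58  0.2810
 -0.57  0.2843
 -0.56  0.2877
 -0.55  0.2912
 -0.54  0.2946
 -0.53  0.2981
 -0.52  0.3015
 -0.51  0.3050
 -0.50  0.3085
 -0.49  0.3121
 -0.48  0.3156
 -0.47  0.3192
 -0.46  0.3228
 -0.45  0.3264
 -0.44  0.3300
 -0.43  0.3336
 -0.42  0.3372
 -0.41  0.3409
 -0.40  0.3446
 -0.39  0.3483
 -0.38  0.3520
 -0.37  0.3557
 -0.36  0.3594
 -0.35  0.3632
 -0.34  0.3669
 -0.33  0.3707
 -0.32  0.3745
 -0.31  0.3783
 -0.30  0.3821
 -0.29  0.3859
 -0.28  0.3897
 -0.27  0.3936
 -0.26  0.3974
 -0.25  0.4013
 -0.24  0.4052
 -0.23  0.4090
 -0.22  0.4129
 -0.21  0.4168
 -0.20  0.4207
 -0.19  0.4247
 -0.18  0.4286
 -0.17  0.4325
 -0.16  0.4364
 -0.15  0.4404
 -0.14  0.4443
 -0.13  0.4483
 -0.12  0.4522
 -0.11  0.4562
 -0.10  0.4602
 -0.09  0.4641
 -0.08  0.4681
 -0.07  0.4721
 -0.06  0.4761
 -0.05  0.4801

£13.48

σ√T = 0.31 × 1.5811 = 0.4902
ln(S/K) + (r − q + σ²/2)T = ln(113/138) + (0.05 − 0.038 + 0.31²/2)·2.5 = -0.1999 + 0.1501 = -0.0497
d₁ = -0.0497 / 0.4902 = -0.1015 ≈ -0.10
d₂ = d₁ − σ√T = -0.1015 − 0.4902 = -0.5916 ≈ -0.59
e^(−qT) = e^(−0.038·2.5) = 0.9094;  e^(−rT) = e^(−0.05·2.5) = 0.8825
C = 113·0.9094·N(-0.10) − 138·0.8825·N(-0.59) = 113·0.9094·0.4602 − 138·0.8825·0.2776 = 47.2912 − 33.8075 = 13.4836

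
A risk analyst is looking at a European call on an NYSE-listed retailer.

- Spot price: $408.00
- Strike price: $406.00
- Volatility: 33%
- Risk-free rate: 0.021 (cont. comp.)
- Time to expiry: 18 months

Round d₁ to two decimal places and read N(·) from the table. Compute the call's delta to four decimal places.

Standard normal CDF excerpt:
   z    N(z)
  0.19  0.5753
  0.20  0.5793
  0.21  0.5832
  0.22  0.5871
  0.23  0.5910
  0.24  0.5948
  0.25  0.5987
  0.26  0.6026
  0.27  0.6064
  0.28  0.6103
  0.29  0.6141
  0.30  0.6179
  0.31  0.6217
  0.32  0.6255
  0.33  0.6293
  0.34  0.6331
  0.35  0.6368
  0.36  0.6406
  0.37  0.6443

σ√T = 0.33·√1.5 = 0.4042
ln(S/K) + (r + σ²/2)T = ln(408/406) + (0.021 + 0.33²/2)·1.5 = 0.0049 + 0.1132 = 0.1181
d₁ = 0.1181 / 0.4042 = 0.2922 ⇒ 0.29
N(d₁) = N(0.29) = 0.6141
Δ_call = N(d₁) = 0.6141

0.6141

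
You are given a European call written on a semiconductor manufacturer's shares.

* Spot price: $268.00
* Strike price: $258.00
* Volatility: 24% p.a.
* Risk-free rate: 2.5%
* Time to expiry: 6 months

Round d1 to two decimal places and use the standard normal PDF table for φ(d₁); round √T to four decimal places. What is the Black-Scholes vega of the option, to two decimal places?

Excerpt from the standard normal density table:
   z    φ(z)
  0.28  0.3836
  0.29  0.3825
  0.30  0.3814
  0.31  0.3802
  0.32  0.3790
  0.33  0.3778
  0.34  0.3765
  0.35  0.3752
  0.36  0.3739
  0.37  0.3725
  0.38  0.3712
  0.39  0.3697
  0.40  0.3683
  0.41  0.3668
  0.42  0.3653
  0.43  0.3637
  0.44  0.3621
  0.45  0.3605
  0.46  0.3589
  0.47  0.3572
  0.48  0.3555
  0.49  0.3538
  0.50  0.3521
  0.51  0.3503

70.34

σ√T = 0.24·√0.5 = 0.1697
d₁ = [ln(268/258) + (0.025 + 0.24²/2)·0.5] / 0.1697 = [0.0380 + 0.0269] / 0.1697 = 0.3826 ⇒ 0.38
√T = √0.5 = 0.7071
φ(d₁) = φ(0.38) = 0.3712
vega = S·φ(d₁)·√T = 268·0.3712·0.7071 = 70.3434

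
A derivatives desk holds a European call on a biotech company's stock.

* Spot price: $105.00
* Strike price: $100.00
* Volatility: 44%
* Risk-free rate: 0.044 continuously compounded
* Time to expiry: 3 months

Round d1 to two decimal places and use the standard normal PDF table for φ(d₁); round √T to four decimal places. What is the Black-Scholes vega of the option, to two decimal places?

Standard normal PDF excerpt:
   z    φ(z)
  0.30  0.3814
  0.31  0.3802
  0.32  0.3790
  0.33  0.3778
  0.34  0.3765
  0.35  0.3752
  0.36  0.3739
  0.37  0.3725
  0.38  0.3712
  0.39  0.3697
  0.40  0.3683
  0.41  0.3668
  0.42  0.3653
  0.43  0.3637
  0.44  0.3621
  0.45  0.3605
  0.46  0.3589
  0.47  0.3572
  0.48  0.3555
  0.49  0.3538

19.49

σ√T = 0.44 × 0.5000 = 0.2200
d₁ = [ln(105/100) + (0.044 + ½·0.44²)·0.25] / (σ√T) = (0.0488 + 0.0352) / 0.2200 = 0.3818 ⇒ 0.38
√T = √0.25 = 0.5000
φ(d₁) = φ(0.38) = 0.3712
vega = S·φ(d₁)·√T = 105·0.3712·0.5000 = 19.4880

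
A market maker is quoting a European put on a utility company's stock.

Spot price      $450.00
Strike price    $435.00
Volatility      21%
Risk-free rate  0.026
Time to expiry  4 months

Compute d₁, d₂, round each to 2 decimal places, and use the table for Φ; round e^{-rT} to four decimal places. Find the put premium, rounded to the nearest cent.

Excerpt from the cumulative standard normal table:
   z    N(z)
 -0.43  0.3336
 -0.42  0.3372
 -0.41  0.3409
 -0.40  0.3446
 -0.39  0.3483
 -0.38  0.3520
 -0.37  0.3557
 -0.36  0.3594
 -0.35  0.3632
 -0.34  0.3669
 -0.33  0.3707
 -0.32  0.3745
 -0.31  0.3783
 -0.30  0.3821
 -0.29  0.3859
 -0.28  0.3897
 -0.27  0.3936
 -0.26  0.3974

T = 0.3333;  σ√T = 0.1212
d₁ = [ln(450/435) + (0.026 + 0.21²/2)·0.3333] / 0.1212 = [0.0339 + 0.0160] / 0.1212 = 0.4117 ≈ 0.41
d₂ = d₁ − σ√T = 0.4117 − 0.1212 = 0.2905 ≈ 0.29
exp(−rT) = exp(−0.026·0.3333) = 0.9914
P = 435·0.9914·N(-0.29) − 450·N(-0.41) = 435·0.9914·0.3859 − 450·0.3409 = 166.4228 − 153.4050 = 13.0178

$13.02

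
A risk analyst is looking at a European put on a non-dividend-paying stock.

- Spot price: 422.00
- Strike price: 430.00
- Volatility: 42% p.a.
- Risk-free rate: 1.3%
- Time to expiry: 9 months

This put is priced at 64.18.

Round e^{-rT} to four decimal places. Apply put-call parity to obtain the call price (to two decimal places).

60.35

e^(−rT) = e^(−0.013·0.75) = 0.9903
Put-call parity: C − P = S − K·e^(−rT) = 422 − 430·0.9903 = 422 − 425.8290 = -3.8290
C = P + (C − P) = 64.18 + (-3.8290) = 60.3510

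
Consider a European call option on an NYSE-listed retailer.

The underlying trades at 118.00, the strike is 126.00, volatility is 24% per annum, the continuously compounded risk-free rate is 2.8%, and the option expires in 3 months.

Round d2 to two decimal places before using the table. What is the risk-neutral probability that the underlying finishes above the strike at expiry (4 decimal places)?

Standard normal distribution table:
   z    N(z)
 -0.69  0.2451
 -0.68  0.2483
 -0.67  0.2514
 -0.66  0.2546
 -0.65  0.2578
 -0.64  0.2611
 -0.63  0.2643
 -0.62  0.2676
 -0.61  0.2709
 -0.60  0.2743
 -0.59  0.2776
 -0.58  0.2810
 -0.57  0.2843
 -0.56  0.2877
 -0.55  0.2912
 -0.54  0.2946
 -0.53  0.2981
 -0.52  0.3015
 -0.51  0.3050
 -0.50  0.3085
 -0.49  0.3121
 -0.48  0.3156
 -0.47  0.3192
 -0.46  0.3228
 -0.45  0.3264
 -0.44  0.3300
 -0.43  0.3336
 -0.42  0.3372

0.2912

T = 0.25;  σ√T = 0.1200
d₁ = [ln(118/126) + (0.028 + 0.24²/2)·0.25] / 0.1200 = [-0.0656 + 0.0142] / 0.1200 = -0.4283 → -0.43
d₂ = d₁ − σ√T = -0.4283 − 0.1200 = -0.5483 → -0.55
Pr(exercise) under Q = N(d₂) = 0.2912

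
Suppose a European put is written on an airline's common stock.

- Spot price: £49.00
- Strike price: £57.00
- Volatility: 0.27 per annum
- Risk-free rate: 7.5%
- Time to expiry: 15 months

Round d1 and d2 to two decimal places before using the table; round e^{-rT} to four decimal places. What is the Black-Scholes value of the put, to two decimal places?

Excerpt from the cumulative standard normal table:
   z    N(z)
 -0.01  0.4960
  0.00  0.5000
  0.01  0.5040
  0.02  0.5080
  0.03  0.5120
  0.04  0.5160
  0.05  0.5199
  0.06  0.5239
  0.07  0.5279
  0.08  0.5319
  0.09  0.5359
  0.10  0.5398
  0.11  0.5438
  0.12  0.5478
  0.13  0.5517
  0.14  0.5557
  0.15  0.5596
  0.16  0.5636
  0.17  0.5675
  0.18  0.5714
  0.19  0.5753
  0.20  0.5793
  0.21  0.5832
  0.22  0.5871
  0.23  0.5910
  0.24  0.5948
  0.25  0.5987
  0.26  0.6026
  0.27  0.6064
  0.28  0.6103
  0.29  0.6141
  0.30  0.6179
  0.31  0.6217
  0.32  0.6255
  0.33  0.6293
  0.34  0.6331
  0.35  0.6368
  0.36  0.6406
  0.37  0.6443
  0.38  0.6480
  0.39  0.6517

£7.57

T = 1.25;  σ√T = 0.3019
d₁ = [ln(49/57) + (0.075 + ½·0.27²)·1.25] / (σ√T) = (-0.1512 + 0.1393) / 0.3019 = -0.0395 ⇒ -0.04
d₂ = -0.0395 − 0.3019 = -0.3414 ⇒ -0.34
e^(−rT) = e^(−0.075·1.25) = 0.9105
P = 57·0.9105·N(0.34) − 49·N(0.04) = 57·0.9105·0.6331 − 49·0.5160 = 32.8569 − 25.2840 = 7.5729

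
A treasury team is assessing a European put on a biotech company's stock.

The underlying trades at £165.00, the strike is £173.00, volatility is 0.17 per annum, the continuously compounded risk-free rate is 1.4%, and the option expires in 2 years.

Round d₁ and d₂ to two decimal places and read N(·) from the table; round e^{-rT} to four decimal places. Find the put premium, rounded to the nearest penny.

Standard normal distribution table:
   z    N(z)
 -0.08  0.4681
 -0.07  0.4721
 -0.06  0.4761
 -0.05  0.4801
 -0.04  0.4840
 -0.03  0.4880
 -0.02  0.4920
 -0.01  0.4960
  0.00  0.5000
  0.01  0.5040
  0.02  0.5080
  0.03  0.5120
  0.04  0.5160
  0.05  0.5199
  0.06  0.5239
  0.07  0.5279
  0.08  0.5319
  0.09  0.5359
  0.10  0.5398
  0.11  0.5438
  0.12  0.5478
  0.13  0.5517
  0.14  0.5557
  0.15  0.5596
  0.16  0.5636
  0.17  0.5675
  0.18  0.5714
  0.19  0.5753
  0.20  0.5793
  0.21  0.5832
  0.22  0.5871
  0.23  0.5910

£17.59

T = 2;  σ√T = 0.2404
d₁ = [ln(165/173) + (0.014 + 0.17²/2)·2] / 0.2404 = [-0.0473 + 0.0569] / 0.2404 = 0.0397 ≈ 0.04
d₂ = d₁ − σ√T = 0.0397 − 0.2404 = -0.2007 ≈ -0.20
e^(−rT) = e^(−0.014·2) = 0.9724
P = 173·0.9724·N(0.20) − 165·N(-0.04) = 173·0.9724·0.5793 − 165·0.4840 = 97.4529 − 79.8600 = 17.5929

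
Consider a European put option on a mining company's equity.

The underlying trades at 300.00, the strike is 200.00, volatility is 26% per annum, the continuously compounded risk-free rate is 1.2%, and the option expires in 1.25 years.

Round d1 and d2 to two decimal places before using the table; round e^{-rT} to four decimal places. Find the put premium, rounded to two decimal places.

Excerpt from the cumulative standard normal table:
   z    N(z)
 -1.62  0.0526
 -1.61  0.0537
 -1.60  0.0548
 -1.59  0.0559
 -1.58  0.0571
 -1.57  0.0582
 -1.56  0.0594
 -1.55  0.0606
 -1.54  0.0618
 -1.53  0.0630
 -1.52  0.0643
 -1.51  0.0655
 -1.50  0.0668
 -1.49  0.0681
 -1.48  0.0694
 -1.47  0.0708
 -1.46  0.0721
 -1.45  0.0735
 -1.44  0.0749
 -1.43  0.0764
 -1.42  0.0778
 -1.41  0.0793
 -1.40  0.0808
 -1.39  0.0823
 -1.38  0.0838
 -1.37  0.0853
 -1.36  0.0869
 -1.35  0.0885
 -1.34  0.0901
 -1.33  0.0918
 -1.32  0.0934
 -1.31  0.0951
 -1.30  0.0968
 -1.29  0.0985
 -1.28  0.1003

σ√T = 0.26·√1.25 = 0.2907
ln(S/K) + (r + σ²/2)T = ln(300/200) + (0.012 + 0.26²/2)·1.25 = 0.4055 + 0.0573 = 0.4627
d₁ = 0.4627 / 0.2907 = 1.5918 → 1.59
d₂ = d₁ − σ√T = 1.5918 − 0.2907 = 1.3011 → 1.30
e^(−rT) = e^(−0.012·1.25) = 0.9851
P = 200·0.9851·N(-1.30) − 300·N(-1.59) = 200·0.9851·0.0968 − 300·0.0559 = 19.0715 − 16.7700 = 2.3015

2.30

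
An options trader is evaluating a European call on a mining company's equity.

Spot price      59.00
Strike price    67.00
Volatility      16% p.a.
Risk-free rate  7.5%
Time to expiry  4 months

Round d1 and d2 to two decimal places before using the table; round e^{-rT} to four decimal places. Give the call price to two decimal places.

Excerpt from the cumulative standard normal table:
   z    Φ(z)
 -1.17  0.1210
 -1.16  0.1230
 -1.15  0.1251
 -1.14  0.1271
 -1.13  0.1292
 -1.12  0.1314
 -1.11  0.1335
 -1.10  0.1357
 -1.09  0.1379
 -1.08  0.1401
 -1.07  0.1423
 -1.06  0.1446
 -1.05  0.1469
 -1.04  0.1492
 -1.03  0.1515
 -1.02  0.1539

T = 0.3333;  σ√T = 0.0924
d₁ = [ln(59/67) + (0.075 + ½·0.16²)·0.3333] / (σ√T) = (-0.1272 + 0.0293) / 0.0924 = -1.0597 ≈ -1.06
d₂ = -1.0597 − 0.0924 = -1.1521 ≈ -1.15
exp(−rT) = exp(−0.075·0.3333) = 0.9753
C = 59·N(-1.06) − 67·0.9753·N(-1.15) = 59·0.1446 − 67·0.9753·0.1251 = 8.5314 − 8.1747 = 0.3567

0.36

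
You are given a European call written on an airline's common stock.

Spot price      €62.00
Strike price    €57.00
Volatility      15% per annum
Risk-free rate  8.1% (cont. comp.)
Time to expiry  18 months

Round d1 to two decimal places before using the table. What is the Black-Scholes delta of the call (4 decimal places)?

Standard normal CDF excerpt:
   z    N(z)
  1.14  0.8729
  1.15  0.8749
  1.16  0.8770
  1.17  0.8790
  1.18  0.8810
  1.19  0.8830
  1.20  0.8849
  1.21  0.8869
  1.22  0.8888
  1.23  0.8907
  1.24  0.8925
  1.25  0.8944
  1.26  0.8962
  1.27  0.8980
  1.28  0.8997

0.8869

σ√T = 0.15·√1.5 = 0.1837
ln(S/K) + (r + σ²/2)T = ln(62/57) + (0.081 + 0.15²/2)·1.5 = 0.0841 + 0.1384 = 0.2225
d₁ = 0.2225 / 0.1837 = 1.2109 → 1.21
N(d₁) = N(1.21) = 0.8869
Δ_call = N(d₁) = 0.8869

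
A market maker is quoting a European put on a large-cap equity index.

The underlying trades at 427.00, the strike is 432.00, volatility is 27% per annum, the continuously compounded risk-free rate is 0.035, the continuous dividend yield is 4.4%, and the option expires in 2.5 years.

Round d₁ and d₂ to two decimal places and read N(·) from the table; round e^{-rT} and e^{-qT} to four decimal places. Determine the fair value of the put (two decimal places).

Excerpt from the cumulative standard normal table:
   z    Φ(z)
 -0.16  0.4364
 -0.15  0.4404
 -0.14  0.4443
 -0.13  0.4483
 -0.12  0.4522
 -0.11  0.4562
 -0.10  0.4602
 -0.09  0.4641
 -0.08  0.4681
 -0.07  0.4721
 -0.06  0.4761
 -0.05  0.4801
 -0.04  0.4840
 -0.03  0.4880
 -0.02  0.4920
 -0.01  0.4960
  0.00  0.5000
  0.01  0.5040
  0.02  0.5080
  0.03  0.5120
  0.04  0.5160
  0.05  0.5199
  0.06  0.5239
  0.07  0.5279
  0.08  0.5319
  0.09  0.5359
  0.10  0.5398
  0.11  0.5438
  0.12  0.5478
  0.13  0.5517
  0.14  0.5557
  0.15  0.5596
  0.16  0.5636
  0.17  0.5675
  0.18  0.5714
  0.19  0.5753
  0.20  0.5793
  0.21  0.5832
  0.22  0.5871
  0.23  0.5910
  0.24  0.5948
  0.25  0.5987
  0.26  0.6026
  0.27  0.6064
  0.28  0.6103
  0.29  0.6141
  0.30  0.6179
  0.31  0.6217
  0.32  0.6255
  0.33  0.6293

σ√T = 0.27 × 1.5811 = 0.4269
ln(S/K) + (r − q + σ²/2)T = ln(427/432) + (0.035 − 0.044 + 0.27²/2)·2.5 = -0.0116 + 0.0686 = 0.0570
d₁ = 0.0570 / 0.4269 = 0.1335 ⇒ 0.13
d₂ = d₁ − σ√T = 0.1335 − 0.4269 = -0.2934 ⇒ -0.29
exp(−qT) = exp(−0.044·2.5) = 0.8958;  exp(−rT) = exp(−0.035·2.5) = 0.9162
N(−d₂) = N(0.29) = 0.6141;  N(−d₁) = N(-0.13) = 0.4483
P = 432·0.9162·0.6141 − 427·0.8958·0.4483 = 243.0598 − 171.4777 = 71.5821

71.58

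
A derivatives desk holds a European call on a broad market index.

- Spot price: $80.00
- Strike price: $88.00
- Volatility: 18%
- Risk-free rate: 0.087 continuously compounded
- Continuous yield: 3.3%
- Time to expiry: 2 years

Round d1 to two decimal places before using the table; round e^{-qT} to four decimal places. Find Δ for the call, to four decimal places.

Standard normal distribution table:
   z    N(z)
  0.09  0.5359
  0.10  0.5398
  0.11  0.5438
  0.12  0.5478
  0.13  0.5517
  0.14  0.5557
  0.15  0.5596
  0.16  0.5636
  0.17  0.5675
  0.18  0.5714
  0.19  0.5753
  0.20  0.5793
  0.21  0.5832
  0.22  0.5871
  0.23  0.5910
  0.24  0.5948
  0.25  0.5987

0.5349

σ√T = 0.18·√2 = 0.2546
d₁ = [ln(80/88) + (0.087 − 0.033 + ½·0.18²)·2] / (σ√T) = (-0.0953 + 0.1404) / 0.2546 = 0.1771 ≈ 0.18
N(d₁) = N(0.18) = 0.5714
Δ_call = e^(−qT)·N(d₁) = 0.9361·0.5714 = 0.5349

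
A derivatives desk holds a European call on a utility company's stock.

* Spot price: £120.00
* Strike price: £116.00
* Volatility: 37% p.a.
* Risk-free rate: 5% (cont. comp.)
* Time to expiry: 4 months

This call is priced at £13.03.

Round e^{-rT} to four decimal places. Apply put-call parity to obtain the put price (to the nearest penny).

e^(−rT) = e^(−0.05·0.3333) = 0.9835
Put-call parity: C − P = S − K·e^(−rT) = 120 − 116·0.9835 = 120 − 114.0860 = 5.9140
P = C − (C − P) = 13.03 − (5.9140) = 7.1160

£7.12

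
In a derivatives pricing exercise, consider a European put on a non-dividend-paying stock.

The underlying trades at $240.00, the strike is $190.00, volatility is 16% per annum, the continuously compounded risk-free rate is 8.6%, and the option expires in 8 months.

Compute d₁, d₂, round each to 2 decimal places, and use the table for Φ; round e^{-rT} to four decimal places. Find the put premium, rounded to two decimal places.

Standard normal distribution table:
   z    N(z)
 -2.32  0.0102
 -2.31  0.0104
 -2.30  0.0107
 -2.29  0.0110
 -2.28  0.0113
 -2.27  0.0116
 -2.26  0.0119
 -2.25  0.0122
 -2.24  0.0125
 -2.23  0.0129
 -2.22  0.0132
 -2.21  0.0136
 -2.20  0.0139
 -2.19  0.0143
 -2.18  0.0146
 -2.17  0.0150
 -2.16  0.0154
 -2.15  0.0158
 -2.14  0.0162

σ√T = 0.16·√0.6667 = 0.1306
d₁ = [ln(240/190) + (0.086 + 0.16²/2)·0.6667] / 0.1306 = [0.2336 + 0.0659] / 0.1306 = 2.2924 → 2.29
d₂ = d₁ − σ√T = 2.2924 − 0.1306 = 2.1618 → 2.16
e^(−rT) = e^(−0.086·0.6667) = 0.9443
N(−d₂) = N(-2.16) = 0.0154;  N(−d₁) = N(-2.29) = 0.0110
P = 190·0.9443·0.0154 − 240·0.0110 = 2.7630 − 2.6400 = 0.1230

$0.12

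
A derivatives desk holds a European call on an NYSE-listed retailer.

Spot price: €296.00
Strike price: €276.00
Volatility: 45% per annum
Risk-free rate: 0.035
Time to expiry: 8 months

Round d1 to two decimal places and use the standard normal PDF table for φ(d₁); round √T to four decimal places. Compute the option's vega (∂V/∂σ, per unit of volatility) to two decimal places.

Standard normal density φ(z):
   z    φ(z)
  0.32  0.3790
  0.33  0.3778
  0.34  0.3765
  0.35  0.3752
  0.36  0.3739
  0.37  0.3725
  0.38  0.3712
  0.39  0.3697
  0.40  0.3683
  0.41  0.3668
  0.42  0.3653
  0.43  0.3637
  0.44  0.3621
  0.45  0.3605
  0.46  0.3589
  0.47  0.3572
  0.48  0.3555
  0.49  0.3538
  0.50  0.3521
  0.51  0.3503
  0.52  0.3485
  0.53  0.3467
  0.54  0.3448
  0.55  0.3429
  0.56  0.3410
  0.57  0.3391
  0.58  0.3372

87.51

σ√T = 0.45 × 0.8165 = 0.3674
d₁ = [ln(296/276) + (0.035 + ½·0.45²)·0.6667] / (σ√T) = (0.0700 + 0.0908) / 0.3674 = 0.4376 ≈ 0.44
√T = √0.6667 = 0.8165
φ(d₁) = φ(0.44) = 0.3621
vega = S·φ(d₁)·√T = 296·0.3621·0.8165 = 87.5138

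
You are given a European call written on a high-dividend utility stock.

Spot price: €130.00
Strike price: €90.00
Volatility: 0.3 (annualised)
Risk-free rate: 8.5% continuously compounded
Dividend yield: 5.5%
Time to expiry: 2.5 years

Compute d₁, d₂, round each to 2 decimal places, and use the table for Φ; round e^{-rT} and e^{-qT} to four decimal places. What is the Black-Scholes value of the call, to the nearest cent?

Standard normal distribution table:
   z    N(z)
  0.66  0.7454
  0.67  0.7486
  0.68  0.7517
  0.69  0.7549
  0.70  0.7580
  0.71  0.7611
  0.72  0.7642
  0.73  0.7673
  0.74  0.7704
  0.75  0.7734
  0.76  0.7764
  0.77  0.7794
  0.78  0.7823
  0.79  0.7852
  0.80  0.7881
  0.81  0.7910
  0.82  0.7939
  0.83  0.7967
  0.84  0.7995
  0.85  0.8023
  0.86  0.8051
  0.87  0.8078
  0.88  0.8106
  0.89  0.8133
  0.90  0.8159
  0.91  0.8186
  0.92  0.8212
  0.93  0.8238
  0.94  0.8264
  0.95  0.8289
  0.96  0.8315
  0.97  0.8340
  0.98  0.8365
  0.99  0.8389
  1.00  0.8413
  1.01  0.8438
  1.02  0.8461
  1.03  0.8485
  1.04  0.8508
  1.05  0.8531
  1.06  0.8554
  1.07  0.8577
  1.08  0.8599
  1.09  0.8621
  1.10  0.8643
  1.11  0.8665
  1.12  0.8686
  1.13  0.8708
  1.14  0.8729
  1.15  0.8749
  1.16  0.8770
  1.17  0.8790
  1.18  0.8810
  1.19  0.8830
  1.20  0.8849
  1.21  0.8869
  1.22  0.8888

σ√T = 0.3·√2.5 = 0.4743
d₁ = [ln(130/90) + (0.085 − 0.055 + ½·0.3²)·2.5] / (σ√T) = (0.3677 + 0.1875) / 0.4743 = 1.1705 ⇒ 1.17
d₂ = 1.1705 − 0.4743 = 0.6962 ⇒ 0.70
e^(−qT) = e^(−0.055·2.5) = 0.8715;  e^(−rT) = e^(−0.085·2.5) = 0.8086
N(d₁) = N(1.17) = 0.8790;  N(d₂) = N(0.70) = 0.7580
C = 130·0.8715·0.8790 − 90·0.8086·0.7580 = 99.5863 − 55.1627 = 44.4236

€44.42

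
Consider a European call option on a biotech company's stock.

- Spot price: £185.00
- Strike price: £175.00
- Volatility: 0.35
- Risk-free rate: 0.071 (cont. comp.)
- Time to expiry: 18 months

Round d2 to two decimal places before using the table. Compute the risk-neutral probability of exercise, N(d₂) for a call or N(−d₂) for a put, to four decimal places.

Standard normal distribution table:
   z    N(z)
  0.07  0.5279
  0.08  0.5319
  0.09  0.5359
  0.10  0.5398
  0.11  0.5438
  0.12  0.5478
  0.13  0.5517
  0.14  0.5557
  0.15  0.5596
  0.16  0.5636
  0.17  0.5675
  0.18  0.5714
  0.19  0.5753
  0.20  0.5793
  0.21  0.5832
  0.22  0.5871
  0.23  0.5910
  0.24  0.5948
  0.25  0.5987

0.5636

T = 1.5;  σ√T = 0.4287
d₁ = [ln(185/175) + (0.071 + 0.35²/2)·1.5] / 0.4287 = [0.0556 + 0.1984] / 0.4287 = 0.5924 ⇒ 0.59
d₂ = d₁ − σ√T = 0.5924 − 0.4287 = 0.1638 ⇒ 0.16
Risk-neutral Pr[S_T > K] = N(d₂) = N(0.16) = 0.5636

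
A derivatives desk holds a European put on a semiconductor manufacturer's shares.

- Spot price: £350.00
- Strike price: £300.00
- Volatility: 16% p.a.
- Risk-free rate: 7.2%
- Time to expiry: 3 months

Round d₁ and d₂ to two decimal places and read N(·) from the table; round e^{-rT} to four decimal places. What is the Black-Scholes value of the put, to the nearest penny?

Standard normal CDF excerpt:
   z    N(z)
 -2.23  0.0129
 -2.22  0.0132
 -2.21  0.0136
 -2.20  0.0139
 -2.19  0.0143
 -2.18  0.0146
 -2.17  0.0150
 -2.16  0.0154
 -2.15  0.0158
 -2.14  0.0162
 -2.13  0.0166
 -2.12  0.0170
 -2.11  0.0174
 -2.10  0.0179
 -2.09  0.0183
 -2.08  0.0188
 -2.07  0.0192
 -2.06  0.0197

£0.12

σ√T = 0.16 × 0.5000 = 0.0800
d₁ = [ln(350/300) + (0.072 + ½·0.16²)·0.25] / (σ√T) = (0.1542 + 0.0212) / 0.0800 = 2.1919 which rounds to 2.19
d₂ = 2.1919 − 0.0800 = 2.1119 which rounds to 2.11
e^(−rT) = e^(−0.072·0.25) = 0.9822
P = 300·0.9822·N(-2.11) − 350·N(-2.19) = 300·0.9822·0.0174 − 350·0.0143 = 5.1271 − 5.0050 = 0.1221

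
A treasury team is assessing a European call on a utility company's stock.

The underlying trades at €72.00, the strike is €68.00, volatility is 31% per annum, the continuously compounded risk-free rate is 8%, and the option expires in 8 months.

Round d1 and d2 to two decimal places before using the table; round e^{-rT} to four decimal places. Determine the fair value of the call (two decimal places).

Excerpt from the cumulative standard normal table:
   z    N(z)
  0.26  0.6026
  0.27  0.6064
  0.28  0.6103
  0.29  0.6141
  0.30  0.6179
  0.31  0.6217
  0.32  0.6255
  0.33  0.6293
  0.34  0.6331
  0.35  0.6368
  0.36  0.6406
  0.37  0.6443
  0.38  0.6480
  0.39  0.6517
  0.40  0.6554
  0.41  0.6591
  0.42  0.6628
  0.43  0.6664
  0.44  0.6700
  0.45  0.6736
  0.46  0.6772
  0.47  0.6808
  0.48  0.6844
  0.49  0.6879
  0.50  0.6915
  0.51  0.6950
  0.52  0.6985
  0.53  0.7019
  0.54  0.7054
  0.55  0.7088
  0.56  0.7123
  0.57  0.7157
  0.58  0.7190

T = 0.6667;  σ√T = 0.2531
d₁ = [ln(72/68) + (0.08 + ½·0.31²)·0.6667] / (σ√T) = (0.0572 + 0.0854) / 0.2531 = 0.5631 which rounds to 0.56
d₂ = 0.5631 − 0.2531 = 0.3100 which rounds to 0.31
e^(−rT) = e^(−0.08·0.6667) = 0.9481
N(d₁) = N(0.56) = 0.7123;  N(d₂) = N(0.31) = 0.6217
C = 72·0.7123 − 68·0.9481·0.6217 = 51.2856 − 40.0815 = 11.2041

€11.20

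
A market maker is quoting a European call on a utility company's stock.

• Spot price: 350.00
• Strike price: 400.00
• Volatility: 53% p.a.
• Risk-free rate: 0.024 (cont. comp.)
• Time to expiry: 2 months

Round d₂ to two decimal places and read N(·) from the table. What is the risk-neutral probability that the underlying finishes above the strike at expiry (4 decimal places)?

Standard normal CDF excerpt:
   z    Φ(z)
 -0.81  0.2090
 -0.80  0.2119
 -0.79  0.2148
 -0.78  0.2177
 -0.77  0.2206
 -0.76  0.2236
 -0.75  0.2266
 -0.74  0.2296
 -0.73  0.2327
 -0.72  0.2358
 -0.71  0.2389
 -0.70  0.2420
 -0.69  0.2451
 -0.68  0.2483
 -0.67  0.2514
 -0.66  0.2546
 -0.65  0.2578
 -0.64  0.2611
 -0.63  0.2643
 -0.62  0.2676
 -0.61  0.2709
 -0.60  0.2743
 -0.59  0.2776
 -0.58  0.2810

0.2389

T = 0.1667;  σ√T = 0.2164
d₁ = [ln(350/400) + (0.024 + ½·0.53²)·0.1667] / (σ√T) = (-0.1335 + 0.0274) / 0.2164 = -0.4905 ⇒ -0.49
d₂ = -0.4905 − 0.2164 = -0.7068 ⇒ -0.71
Pr(exercise) under Q = N(d₂) = 0.2389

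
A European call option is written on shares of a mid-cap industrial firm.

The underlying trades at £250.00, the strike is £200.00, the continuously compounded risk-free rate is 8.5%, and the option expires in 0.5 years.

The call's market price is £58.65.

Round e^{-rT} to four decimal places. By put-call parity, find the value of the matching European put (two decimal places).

exp(−rT) = exp(−0.085·0.5) = 0.9584
Put-call parity: C − P = S − K·e^(−rT) = 250 − 200·0.9584 = 250 − 191.6800 = 58.3200
P = C − (C − P) = 58.65 − (58.3200) = 0.3300

£0.33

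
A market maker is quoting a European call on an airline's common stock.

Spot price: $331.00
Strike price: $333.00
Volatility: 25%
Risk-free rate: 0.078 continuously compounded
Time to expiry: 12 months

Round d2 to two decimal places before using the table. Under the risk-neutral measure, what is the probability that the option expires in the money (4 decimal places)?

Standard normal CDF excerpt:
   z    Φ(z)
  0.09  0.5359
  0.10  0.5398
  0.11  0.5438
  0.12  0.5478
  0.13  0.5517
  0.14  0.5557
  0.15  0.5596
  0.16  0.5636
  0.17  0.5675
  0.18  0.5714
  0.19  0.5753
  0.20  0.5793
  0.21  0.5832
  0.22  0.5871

σ√T = 0.25·√1 = 0.2500
d₁ = [ln(331/333) + (0.078 + ½·0.25²)·1] / (σ√T) = (-0.0060 + 0.1092) / 0.2500 = 0.4129 ≈ 0.41
d₂ = 0.4129 − 0.2500 = 0.1629 ≈ 0.16
Risk-neutral Pr[S_T > K] = N(d₂) = N(0.16) = 0.5636

0.5636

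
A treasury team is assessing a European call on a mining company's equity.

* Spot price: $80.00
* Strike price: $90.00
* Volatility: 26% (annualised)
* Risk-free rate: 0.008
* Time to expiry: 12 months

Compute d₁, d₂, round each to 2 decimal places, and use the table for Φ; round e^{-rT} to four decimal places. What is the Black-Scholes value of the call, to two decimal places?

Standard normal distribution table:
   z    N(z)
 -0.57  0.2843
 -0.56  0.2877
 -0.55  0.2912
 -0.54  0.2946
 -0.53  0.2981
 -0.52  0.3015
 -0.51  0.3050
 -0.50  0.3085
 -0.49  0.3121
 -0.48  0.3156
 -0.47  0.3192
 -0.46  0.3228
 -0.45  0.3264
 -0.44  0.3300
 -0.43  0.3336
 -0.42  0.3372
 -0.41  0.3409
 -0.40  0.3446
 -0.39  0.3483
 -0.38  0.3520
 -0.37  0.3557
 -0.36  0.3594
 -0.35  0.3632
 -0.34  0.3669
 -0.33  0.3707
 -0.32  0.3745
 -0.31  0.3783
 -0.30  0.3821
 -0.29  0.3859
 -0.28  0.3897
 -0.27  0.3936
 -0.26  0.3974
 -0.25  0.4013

$4.87

σ√T = 0.26·√1 = 0.2600
d₁ = [ln(80/90) + (0.008 + 0.26²/2)·1] / 0.2600 = [-0.1178 + 0.0418] / 0.2600 = -0.2922 → -0.29
d₂ = d₁ − σ√T = -0.2922 − 0.2600 = -0.5522 → -0.55
e^(−rT) = e^(−0.008·1) = 0.9920
C = 80·N(-0.29) − 90·0.9920·N(-0.55) = 80·0.3859 − 90·0.9920·0.2912 = 30.8720 − 25.9983 = 4.8737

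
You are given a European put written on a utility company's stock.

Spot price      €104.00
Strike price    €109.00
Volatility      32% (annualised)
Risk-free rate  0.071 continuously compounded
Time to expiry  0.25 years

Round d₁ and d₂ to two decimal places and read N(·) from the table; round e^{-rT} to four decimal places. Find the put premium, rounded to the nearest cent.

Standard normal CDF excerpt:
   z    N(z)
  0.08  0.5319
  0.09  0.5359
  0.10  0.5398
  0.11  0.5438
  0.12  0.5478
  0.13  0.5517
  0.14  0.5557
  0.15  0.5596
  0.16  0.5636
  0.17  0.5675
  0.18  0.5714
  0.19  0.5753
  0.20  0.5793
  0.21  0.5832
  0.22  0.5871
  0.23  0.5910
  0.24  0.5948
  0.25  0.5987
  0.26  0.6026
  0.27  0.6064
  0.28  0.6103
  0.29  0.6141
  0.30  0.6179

€8.39

T = 0.25;  σ√T = 0.1600
d₁ = [ln(104/109) + (0.071 + 0.32²/2)·0.25] / 0.1600 = [-0.0470 + 0.0306] / 0.1600 = -0.1025 ≈ -0.10
d₂ = d₁ − σ√T = -0.1025 − 0.1600 = -0.2625 ≈ -0.26
exp(−rT) = exp(−0.071·0.25) = 0.9824
P = 109·0.9824·N(0.26) − 104·N(0.10) = 109·0.9824·0.6026 − 104·0.5398 = 64.5274 − 56.1392 = 8.3882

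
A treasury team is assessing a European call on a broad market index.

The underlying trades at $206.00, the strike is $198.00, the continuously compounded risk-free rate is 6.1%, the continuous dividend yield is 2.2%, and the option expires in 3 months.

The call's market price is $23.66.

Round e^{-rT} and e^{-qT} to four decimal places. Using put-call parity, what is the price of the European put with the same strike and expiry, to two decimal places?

$13.80

e^(−qT) = e^(−0.022·0.25) = 0.9945;  e^(−rT) = e^(−0.061·0.25) = 0.9849
Put-call parity: C − P = S·e^(−qT) − K·e^(−rT) = 206·0.9945 − 198·0.9849 = 204.8670 − 195.0102 = 9.8568
P = C − (C − P) = 23.66 − (9.8568) = 13.8032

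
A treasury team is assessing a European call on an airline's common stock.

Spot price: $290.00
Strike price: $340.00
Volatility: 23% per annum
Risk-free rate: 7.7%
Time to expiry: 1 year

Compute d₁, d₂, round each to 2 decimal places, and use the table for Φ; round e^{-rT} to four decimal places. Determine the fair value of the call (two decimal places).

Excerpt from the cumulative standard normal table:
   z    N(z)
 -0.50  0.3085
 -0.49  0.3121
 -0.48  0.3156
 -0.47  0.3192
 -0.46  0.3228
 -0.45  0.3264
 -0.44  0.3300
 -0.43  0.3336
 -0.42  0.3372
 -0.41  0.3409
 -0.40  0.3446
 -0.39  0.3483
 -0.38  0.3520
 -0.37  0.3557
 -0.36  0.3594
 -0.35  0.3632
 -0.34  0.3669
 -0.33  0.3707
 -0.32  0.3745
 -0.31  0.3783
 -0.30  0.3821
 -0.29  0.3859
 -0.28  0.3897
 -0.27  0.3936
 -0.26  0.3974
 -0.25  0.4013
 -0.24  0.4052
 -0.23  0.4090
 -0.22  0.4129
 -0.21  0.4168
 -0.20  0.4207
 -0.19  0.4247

T = 1;  σ√T = 0.2300
d₁ = [ln(290/340) + (0.077 + ½·0.23²)·1] / (σ√T) = (-0.1591 + 0.1035) / 0.2300 = -0.2418 which rounds to -0.24
d₂ = -0.2418 − 0.2300 = -0.4718 which rounds to -0.47
exp(−rT) = exp(−0.077·1) = 0.9259
C = 290·N(-0.24) − 340·0.9259·N(-0.47) = 290·0.4052 − 340·0.9259·0.3192 = 117.5080 − 100.4861 = 17.0219

$17.02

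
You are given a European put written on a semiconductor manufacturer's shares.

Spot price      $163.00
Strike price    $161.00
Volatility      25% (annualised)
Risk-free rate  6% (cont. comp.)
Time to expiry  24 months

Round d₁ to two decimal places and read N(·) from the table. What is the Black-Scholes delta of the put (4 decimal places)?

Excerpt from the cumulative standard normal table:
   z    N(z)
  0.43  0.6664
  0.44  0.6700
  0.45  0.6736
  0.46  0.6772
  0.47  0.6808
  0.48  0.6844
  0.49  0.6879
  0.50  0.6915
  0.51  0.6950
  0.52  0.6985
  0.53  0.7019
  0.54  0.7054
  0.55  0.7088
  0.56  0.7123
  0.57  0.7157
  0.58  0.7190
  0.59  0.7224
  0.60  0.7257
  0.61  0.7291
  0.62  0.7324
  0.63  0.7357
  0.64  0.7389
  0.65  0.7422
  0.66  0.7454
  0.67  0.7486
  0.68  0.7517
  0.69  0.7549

σ√T = 0.25·√2 = 0.3536
ln(S/K) + (r + σ²/2)T = ln(163/161) + (0.06 + 0.25²/2)·2 = 0.0123 + 0.1825 = 0.1948
d₁ = 0.1948 / 0.3536 = 0.5511 ⇒ 0.55
N(d₁) = N(0.55) = 0.7088
Δ_put = N(d₁) − 1 = 0.7088 − 1 = -0.2912

-0.2912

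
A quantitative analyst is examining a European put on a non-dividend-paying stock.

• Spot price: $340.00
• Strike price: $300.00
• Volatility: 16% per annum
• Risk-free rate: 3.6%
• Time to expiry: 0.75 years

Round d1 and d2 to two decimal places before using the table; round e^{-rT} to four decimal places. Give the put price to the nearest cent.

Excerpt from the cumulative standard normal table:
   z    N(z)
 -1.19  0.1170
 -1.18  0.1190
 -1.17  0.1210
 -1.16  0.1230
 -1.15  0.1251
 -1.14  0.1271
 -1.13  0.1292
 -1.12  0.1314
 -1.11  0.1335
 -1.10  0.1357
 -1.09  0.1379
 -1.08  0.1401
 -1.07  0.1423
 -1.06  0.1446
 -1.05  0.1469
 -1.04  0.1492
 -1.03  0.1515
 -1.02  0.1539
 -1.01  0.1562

$3.10

σ√T = 0.16·√0.75 = 0.1386
d₁ = [ln(340/300) + (0.036 + 0.16²/2)·0.75] / 0.1386 = [0.1252 + 0.0366] / 0.1386 = 1.1674 which rounds to 1.17
d₂ = d₁ − σ√T = 1.1674 − 0.1386 = 1.0289 which rounds to 1.03
exp(−rT) = exp(−0.036·0.75) = 0.9734
N(−d₂) = N(-1.03) = 0.1515;  N(−d₁) = N(-1.17) = 0.1210
P = 300·0.9734·0.1515 − 340·0.1210 = 44.2410 − 41.1400 = 3.1010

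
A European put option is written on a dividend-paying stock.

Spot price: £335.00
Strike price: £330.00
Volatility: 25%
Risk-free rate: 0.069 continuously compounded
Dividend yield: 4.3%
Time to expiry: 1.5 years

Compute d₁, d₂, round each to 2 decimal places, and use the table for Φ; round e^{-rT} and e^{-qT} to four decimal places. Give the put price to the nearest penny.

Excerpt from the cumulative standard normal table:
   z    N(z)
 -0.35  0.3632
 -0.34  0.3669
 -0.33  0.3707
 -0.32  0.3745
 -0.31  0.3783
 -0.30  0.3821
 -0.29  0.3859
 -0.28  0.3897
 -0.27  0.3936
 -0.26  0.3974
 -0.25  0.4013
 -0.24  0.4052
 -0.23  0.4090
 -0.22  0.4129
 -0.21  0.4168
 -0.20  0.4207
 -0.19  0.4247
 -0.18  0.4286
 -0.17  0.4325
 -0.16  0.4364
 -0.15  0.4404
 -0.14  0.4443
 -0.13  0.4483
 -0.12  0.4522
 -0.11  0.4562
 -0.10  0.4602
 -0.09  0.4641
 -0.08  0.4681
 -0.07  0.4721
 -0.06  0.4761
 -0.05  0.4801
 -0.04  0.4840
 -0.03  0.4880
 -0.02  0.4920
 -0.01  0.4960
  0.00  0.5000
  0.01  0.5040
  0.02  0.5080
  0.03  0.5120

T = 1.5;  σ√T = 0.3062
d₁ = [ln(335/330) + (0.069 − 0.043 + 0.25²/2)·1.5] / 0.3062 = [0.0150 + 0.0859] / 0.3062 = 0.3296 ⇒ 0.33
d₂ = d₁ − σ√T = 0.3296 − 0.3062 = 0.0234 ⇒ 0.02
exp(−qT) = exp(−0.043·1.5) = 0.9375;  exp(−rT) = exp(−0.069·1.5) = 0.9017
N(−d₂) = N(-0.02) = 0.4920;  N(−d₁) = N(-0.33) = 0.3707
P = 330·0.9017·0.4920 − 335·0.9375·0.3707 = 146.4000 − 116.4230 = 29.9770

£29.98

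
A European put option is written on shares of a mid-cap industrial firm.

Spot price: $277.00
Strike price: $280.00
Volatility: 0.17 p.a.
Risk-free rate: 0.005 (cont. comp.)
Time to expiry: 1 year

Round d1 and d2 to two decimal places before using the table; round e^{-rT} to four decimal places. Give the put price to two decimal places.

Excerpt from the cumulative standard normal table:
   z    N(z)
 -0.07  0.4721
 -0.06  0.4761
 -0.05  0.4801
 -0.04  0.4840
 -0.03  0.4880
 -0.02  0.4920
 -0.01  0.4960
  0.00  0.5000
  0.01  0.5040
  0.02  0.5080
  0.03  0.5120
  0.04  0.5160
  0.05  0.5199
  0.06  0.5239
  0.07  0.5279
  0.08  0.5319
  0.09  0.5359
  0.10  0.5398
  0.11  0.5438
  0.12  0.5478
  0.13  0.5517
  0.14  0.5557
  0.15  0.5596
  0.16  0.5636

$19.63

T = 1;  σ√T = 0.1700
d₁ = [ln(277/280) + (0.005 + ½·0.17²)·1] / (σ√T) = (-0.0108 + 0.0195) / 0.1700 = 0.0510 ⇒ 0.05
d₂ = 0.0510 − 0.1700 = -0.1190 ⇒ -0.12
e^(−rT) = e^(−0.005·1) = 0.9950
P = 280·0.9950·N(0.12) − 277·N(-0.05) = 280·0.9950·0.5478 − 277·0.4801 = 152.6171 − 132.9877 = 19.6294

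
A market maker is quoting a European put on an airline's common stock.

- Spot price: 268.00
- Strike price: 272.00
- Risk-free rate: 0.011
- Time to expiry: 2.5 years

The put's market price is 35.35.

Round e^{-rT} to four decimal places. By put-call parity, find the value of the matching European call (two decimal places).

38.72

exp(−rT) = exp(−0.011·2.5) = 0.9729
Put-call parity: C − P = S − K·e^(−rT) = 268 − 272·0.9729 = 268 − 264.6288 = 3.3712
C = P + (C − P) = 35.35 + (3.3712) = 38.7212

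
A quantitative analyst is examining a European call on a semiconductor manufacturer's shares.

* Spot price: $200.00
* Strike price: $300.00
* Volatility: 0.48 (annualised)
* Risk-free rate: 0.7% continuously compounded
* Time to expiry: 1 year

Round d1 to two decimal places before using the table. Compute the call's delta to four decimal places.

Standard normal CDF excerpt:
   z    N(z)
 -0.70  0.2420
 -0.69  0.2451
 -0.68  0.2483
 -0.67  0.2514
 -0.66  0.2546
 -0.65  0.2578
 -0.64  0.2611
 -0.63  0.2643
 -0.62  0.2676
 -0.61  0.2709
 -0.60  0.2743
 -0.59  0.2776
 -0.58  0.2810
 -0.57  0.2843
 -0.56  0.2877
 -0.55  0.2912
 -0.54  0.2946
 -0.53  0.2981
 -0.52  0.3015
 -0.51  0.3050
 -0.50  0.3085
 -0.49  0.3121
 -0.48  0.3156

T = 1;  σ√T = 0.4800
d₁ = [ln(200/300) + (0.007 + 0.48²/2)·1] / 0.4800 = [-0.4055 + 0.1222] / 0.4800 = -0.5901 ⇒ -0.59
N(d₁) = N(-0.59) = 0.2776
Δ_call = N(d₁) = 0.2776

0.2776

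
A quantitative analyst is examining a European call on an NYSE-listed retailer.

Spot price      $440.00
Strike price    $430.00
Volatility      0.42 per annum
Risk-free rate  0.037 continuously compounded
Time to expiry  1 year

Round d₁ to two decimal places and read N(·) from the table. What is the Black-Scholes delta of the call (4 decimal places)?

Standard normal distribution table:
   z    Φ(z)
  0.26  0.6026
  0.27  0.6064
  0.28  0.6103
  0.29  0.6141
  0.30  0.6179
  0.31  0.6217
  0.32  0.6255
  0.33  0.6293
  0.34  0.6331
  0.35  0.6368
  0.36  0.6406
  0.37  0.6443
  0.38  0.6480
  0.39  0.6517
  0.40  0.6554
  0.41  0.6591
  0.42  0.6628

σ√T = 0.42 × 1.0000 = 0.4200
ln(S/K) + (r + σ²/2)T = ln(440/430) + (0.037 + 0.42²/2)·1 = 0.0230 + 0.1252 = 0.1482
d₁ = 0.1482 / 0.4200 = 0.3528 ⇒ 0.35
N(d₁) = N(0.35) = 0.6368
Δ_call = N(d₁) = 0.6368

0.6368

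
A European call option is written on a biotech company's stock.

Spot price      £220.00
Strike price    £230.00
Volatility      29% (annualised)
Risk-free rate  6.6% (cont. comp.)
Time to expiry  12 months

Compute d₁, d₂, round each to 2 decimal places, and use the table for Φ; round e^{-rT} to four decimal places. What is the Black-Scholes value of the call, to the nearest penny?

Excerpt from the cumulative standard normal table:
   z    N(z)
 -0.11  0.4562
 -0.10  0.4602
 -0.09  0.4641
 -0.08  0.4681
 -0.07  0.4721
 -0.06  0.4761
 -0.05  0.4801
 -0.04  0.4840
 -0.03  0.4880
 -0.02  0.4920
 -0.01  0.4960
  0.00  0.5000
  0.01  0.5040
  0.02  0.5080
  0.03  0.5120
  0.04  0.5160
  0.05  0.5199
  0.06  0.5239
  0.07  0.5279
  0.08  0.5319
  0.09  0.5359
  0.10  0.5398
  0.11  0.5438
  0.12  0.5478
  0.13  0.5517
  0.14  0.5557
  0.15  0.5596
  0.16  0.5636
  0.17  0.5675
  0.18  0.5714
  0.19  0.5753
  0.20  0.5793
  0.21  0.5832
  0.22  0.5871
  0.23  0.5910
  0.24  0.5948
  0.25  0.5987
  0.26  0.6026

£27.52

T = 1;  σ√T = 0.2900
d₁ = [ln(220/230) + (0.066 + ½·0.29²)·1] / (σ√T) = (-0.0445 + 0.1081) / 0.2900 = 0.2193 which rounds to 0.22
d₂ = 0.2193 − 0.2900 = -0.0707 which rounds to -0.07
e^(−rT) = e^(−0.066·1) = 0.9361
N(d₁) = N(0.22) = 0.5871;  N(d₂) = N(-0.07) = 0.4721
C = 220·0.5871 − 230·0.9361·0.4721 = 129.1620 − 101.6445 = 27.5175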